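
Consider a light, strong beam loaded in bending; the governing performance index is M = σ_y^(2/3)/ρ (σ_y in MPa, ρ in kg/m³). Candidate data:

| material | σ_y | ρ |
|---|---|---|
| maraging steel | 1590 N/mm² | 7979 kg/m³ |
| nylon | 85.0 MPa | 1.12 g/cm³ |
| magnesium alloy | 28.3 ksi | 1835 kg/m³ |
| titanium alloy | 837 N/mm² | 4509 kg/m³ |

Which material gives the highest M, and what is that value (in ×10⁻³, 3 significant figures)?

In SI units:
  maraging steel: σ_y = 1590 MPa, ρ = 7979 kg/m³
  nylon: σ_y = 85.00 MPa, ρ = 1120 kg/m³
  magnesium alloy: σ_y = 195.1 MPa, ρ = 1835 kg/m³
  titanium alloy: σ_y = 837.0 MPa, ρ = 4509 kg/m³
  titanium alloy: M = 19.7×10⁻³
  magnesium alloy: M = 18.3×10⁻³
  nylon: M = 17.3×10⁻³
  maraging steel: M = 17.1×10⁻³
Highest index: titanium alloy.

titanium alloy, M = 19.7×10⁻³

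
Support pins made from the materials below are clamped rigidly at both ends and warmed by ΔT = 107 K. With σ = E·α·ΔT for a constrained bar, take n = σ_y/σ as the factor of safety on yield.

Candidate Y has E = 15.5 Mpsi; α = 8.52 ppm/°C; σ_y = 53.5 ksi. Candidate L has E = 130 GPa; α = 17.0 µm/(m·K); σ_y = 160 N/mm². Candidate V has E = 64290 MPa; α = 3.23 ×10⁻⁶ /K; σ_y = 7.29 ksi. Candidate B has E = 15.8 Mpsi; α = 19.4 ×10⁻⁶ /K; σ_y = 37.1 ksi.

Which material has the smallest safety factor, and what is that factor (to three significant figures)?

candidate L, n = 0.677

With everything in SI (GPa, ×10⁻⁶/K, MPa):
  candidate Y: E = 106.9, α = 8.52, σ_y = 368.9 → σ = 97.4 MPa, n = 3.79
  candidate L: E = 130.0, α = 17.0, σ_y = 160.0 → σ = 236 MPa, n = 0.677
  candidate V: E = 64.29, α = 3.23, σ_y = 50.26 → σ = 22.2 MPa, n = 2.26
  candidate B: E = 108.9, α = 19.4, σ_y = 255.8 → σ = 226 MPa, n = 1.13
Smallest n: candidate L with n = 0.677.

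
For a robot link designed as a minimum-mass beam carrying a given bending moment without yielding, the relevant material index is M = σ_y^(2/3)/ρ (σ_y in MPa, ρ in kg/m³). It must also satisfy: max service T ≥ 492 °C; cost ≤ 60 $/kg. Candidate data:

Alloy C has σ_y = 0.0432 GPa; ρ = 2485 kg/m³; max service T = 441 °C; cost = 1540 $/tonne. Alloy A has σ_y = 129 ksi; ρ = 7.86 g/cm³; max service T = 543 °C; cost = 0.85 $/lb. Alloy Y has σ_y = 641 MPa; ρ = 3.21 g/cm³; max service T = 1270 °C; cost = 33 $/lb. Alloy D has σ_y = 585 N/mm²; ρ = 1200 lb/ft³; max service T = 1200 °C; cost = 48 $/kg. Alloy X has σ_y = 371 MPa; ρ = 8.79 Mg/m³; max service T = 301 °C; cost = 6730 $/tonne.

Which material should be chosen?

Screen on constraints: max service T ≥ 492 °C; cost ≤ 60 $/kg. Survivors: alloy A, alloy D.
In SI units:
  alloy A: σ_y = 889.4 MPa, ρ = 7860 kg/m³
  alloy D: σ_y = 585.0 MPa, ρ = 19220 kg/m³
  alloy A: M = 11.8×10⁻³
  alloy D: M = 3.64×10⁻³
The maximum is for alloy A.

alloy A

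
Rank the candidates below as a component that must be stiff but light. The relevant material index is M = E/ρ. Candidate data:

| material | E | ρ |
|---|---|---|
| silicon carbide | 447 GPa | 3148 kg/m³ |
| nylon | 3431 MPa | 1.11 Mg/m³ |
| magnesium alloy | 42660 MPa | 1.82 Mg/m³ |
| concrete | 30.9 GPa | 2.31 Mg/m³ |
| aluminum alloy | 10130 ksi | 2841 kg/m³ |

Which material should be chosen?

silicon carbide

Putting every candidate on a common basis:
  silicon carbide: E = 447.0 GPa, ρ = 3148 kg/m³
  nylon: E = 3.431 GPa, ρ = 1110 kg/m³
  magnesium alloy: E = 42.66 GPa, ρ = 1820 kg/m³
  concrete: E = 30.90 GPa, ρ = 2310 kg/m³
  aluminum alloy: E = 69.84 GPa, ρ = 2841 kg/m³
  silicon carbide: M = 142 MN·m/kg
  aluminum alloy: M = 24.6 MN·m/kg
  magnesium alloy: M = 23.4 MN·m/kg
  concrete: M = 13.4 MN·m/kg
  nylon: M = 3.09 MN·m/kg
Highest index: silicon carbide.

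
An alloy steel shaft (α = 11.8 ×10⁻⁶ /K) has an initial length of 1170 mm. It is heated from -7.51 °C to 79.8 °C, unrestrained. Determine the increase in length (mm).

1.21 mm

ΔT = 79.8 − (-7.51) = 87.31 K.
ΔL = α·L₀·ΔT = 11.8×10⁻⁶ × 1170 mm × 87.31 K = 1.21 mm.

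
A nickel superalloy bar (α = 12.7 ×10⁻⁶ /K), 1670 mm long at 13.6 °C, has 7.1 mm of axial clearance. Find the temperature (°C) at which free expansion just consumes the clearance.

α·L₀·ΔT = 7.1 mm ⇒ ΔT = 7.1 / (12.7×10⁻⁶ × 1670.0) = 334.8 K.
T = 13.6 + 334.8 = 348.4 °C.

348 °C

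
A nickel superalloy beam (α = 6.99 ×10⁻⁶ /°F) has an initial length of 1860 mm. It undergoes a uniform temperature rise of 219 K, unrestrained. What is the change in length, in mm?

5.13 mm

Convert α: 6.99×10⁻⁶/°F × (9/5) = 12.6×10⁻⁶/K.
ΔL = α·L₀·ΔT = 12.6×10⁻⁶ × 1860 mm × 219.0 K = 5.13 mm.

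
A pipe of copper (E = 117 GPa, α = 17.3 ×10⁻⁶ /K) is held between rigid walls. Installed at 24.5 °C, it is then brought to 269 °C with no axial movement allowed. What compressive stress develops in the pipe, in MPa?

ΔT = 244.5 K. Constrained thermal stress σ = E·α·ΔT = 117.0×10³ MPa × 17.3×10⁻⁶ × 244.5 = 495 MPa (compressive).

495 MPa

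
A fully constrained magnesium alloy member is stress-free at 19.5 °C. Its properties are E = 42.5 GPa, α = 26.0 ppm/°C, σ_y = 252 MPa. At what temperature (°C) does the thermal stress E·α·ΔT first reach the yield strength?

E·α·ΔT = 252.0 MPa ⇒ ΔT = 252.0 / (42.50×10³ × 26.0×10⁻⁶) = 228.1 K.
T = 19.5 + 228.1 = 247.6 °C.

248 °C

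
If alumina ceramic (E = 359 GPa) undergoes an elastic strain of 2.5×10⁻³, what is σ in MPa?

σ = E·ε = 359000 MPa × 2.5×10⁻³ = 898 MPa.

898 MPa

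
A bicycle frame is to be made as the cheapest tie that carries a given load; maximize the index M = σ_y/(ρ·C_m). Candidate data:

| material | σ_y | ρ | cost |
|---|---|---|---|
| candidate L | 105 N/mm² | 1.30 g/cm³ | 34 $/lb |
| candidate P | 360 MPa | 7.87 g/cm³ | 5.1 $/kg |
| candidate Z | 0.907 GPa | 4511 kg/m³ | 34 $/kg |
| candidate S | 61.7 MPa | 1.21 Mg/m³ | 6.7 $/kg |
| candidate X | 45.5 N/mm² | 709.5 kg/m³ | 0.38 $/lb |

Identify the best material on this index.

candidate X

Normalizing units and computing the index:
  candidate L: σ_y = 105.0 MPa, ρ = 1300 kg/m³, cost = 74.96 $/kg
  candidate P: σ_y = 360.0 MPa, ρ = 7870 kg/m³, cost = 5.100 $/kg
  candidate Z: σ_y = 907.0 MPa, ρ = 4511 kg/m³, cost = 34.00 $/kg
  candidate S: σ_y = 61.70 MPa, ρ = 1210 kg/m³, cost = 6.700 $/kg
  candidate X: σ_y = 45.50 MPa, ρ = 709.5 kg/m³, cost = 0.8377 $/kg
  candidate X: M = 76.6 kN·m per $
  candidate P: M = 8.97 kN·m per $
  candidate S: M = 7.61 kN·m per $
  candidate Z: M = 5.91 kN·m per $
  candidate L: M = 1.08 kN·m per $
The maximum is for candidate X.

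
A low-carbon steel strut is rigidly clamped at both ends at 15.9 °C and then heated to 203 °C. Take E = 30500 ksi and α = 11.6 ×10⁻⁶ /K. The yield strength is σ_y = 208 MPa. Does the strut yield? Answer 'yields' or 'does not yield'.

E = 30500 ksi = 210.3 GPa.
ΔT = 187.1 K. Constrained thermal stress σ = E·α·ΔT = 210.3×10³ MPa × 11.6×10⁻⁶ × 187.1 = 456 MPa (compressive).
Compare to σ_y = 208 MPa: σ ≥ σ_y, so it yields.

yields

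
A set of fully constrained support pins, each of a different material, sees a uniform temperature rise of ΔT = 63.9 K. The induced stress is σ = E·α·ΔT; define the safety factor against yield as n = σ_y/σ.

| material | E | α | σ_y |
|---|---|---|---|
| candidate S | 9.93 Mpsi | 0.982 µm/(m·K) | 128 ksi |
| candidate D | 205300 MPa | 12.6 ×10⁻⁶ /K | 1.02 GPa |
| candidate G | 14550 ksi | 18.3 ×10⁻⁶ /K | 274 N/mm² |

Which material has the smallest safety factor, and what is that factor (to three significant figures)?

candidate G, n = 2.34

In consistent units (E in GPa, α in ×10⁻⁶/K, σ_y in MPa):
  candidate S: E = 68.46, α = 0.982, σ_y = 882.5 → σ = 4.30 MPa, n = 205
  candidate D: E = 205.3, α = 12.6, σ_y = 1020 → σ = 165 MPa, n = 6.17
  candidate G: E = 100.3, α = 18.3, σ_y = 274.0 → σ = 117 MPa, n = 2.34
Smallest n: candidate G with n = 2.34.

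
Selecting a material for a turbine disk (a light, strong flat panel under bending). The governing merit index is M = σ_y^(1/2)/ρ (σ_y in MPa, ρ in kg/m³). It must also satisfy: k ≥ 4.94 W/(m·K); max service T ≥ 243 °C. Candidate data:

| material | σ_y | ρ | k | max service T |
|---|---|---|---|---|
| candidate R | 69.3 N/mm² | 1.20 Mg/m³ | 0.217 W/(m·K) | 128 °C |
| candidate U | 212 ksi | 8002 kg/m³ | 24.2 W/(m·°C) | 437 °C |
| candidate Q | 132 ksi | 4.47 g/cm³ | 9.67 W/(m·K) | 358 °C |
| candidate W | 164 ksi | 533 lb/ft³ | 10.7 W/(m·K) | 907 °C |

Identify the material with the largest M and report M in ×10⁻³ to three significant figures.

Screen on constraints: k ≥ 4.94 W/(m·K); max service T ≥ 243 °C. Survivors: candidate U, candidate Q, candidate W.
Convert each candidate to consistent units, then evaluate M:
  candidate U: σ_y = 1462 MPa, ρ = 8002 kg/m³
  candidate Q: σ_y = 910.1 MPa, ρ = 4470 kg/m³
  candidate W: σ_y = 1131 MPa, ρ = 8538 kg/m³
  candidate Q: M = 6.75×10⁻³
  candidate U: M = 4.78×10⁻³
  candidate W: M = 3.94×10⁻³
Candidate Q has the largest M.

candidate Q, M = 6.75×10⁻³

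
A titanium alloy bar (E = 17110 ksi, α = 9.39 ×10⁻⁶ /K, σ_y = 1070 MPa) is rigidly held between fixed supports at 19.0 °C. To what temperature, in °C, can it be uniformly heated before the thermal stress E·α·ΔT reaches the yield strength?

E = 17110 ksi = 118.0 GPa.
E·α·ΔT = 1070 MPa ⇒ ΔT = 1070 / (118.0×10³ × 9.39×10⁻⁶) = 965.9 K.
T = 19.0 + 965.9 = 984.9 °C.

985 °C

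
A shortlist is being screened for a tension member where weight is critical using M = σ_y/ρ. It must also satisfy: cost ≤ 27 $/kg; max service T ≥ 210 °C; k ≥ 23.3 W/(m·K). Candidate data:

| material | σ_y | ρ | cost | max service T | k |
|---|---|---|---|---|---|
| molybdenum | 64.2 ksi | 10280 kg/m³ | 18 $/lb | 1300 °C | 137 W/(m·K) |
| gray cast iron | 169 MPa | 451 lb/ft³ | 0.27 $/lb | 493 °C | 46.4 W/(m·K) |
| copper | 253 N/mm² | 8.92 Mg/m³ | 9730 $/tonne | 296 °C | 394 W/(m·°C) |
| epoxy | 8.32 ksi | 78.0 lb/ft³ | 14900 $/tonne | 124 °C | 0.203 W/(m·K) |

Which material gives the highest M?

Screen on constraints: cost ≤ 27 $/kg; max service T ≥ 210 °C; k ≥ 23.3 W/(m·K). Survivors: gray cast iron, copper.
Normalizing units and computing the index:
  gray cast iron: σ_y = 169.0 MPa, ρ = 7224 kg/m³
  copper: σ_y = 253.0 MPa, ρ = 8920 kg/m³
  copper: M = 28.4 kN·m/kg
  gray cast iron: M = 23.4 kN·m/kg
Highest index: copper.

copper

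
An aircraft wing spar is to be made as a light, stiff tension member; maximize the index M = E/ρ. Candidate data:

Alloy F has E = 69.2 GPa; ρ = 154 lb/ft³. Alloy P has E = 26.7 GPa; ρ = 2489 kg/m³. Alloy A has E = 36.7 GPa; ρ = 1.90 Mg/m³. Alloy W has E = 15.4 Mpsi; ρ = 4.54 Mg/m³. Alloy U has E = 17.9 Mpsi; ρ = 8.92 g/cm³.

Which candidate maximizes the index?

Normalizing units and computing the index:
  alloy F: E = 69.20 GPa, ρ = 2467 kg/m³
  alloy P: E = 26.70 GPa, ρ = 2489 kg/m³
  alloy A: E = 36.70 GPa, ρ = 1900 kg/m³
  alloy W: E = 106.2 GPa, ρ = 4540 kg/m³
  alloy U: E = 123.4 GPa, ρ = 8920 kg/m³
  alloy F: M = 28.1 MN·m/kg
  alloy W: M = 23.4 MN·m/kg
  alloy A: M = 19.3 MN·m/kg
  alloy U: M = 13.8 MN·m/kg
  alloy P: M = 10.7 MN·m/kg
Highest index: alloy F.

alloy F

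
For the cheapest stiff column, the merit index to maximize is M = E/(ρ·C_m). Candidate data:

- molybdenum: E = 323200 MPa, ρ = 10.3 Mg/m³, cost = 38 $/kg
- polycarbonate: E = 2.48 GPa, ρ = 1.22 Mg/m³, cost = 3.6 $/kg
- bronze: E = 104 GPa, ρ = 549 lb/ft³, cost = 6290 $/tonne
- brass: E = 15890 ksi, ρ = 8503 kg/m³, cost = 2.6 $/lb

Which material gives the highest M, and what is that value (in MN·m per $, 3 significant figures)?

Convert each candidate to consistent units, then evaluate M:
  molybdenum: E = 323.2 GPa, ρ = 10300 kg/m³, cost = 38.00 $/kg
  polycarbonate: E = 2.480 GPa, ρ = 1220 kg/m³, cost = 3.600 $/kg
  bronze: E = 104.0 GPa, ρ = 8794 kg/m³, cost = 6.290 $/kg
  brass: E = 109.6 GPa, ρ = 8503 kg/m³, cost = 5.732 $/kg
  brass: M = 2.25 MN·m per $
  bronze: M = 1.88 MN·m per $
  molybdenum: M = 0.826 MN·m per $
  polycarbonate: M = 0.565 MN·m per $
The maximum is for brass.

brass, M = 2.25 MN·m per $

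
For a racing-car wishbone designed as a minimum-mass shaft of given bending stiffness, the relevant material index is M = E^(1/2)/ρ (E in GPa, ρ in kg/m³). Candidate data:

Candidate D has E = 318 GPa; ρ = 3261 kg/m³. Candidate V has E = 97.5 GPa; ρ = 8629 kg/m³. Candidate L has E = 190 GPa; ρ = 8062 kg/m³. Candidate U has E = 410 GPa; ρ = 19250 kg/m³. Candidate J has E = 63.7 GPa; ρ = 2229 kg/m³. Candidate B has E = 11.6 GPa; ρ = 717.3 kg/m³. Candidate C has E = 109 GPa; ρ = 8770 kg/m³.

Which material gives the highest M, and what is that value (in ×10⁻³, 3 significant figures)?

candidate D, M = 5.47×10⁻³

Evaluate M for each candidate:
  candidate D: M = 5.47×10⁻³
  candidate B: M = 4.75×10⁻³
  candidate J: M = 3.58×10⁻³
  candidate L: M = 1.71×10⁻³
  candidate C: M = 1.19×10⁻³
  candidate V: M = 1.14×10⁻³
  candidate U: M = 1.05×10⁻³
Candidate D ranks first.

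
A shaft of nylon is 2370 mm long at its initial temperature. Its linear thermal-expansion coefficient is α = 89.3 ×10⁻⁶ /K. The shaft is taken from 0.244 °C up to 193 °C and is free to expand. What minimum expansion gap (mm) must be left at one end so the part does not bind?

ΔT = 193 − 0.244 = 192.8 K.
ΔL = α·L₀·ΔT = 89.3×10⁻⁶ × 2370 mm × 192.8 K = 40.8 mm.

40.8 mm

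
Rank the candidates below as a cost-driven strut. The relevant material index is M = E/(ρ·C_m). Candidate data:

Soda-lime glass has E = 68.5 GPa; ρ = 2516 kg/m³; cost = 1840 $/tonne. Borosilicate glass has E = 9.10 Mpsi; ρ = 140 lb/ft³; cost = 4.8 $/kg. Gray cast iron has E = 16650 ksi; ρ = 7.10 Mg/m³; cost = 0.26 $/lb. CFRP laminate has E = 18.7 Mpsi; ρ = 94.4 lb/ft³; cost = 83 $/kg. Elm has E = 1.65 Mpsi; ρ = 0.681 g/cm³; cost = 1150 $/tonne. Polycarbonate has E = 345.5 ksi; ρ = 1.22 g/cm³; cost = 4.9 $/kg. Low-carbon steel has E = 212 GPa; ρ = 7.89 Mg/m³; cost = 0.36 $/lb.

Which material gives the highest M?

low-carbon steel

In SI units:
  soda-lime glass: E = 68.50 GPa, ρ = 2516 kg/m³, cost = 1.840 $/kg
  borosilicate glass: E = 62.74 GPa, ρ = 2243 kg/m³, cost = 4.800 $/kg
  gray cast iron: E = 114.8 GPa, ρ = 7100 kg/m³, cost = 0.5732 $/kg
  CFRP laminate: E = 128.9 GPa, ρ = 1512 kg/m³, cost = 83.00 $/kg
  elm: E = 11.38 GPa, ρ = 681.0 kg/m³, cost = 1.150 $/kg
  polycarbonate: E = 2.382 GPa, ρ = 1220 kg/m³, cost = 4.900 $/kg
  low-carbon steel: E = 212.0 GPa, ρ = 7890 kg/m³, cost = 0.7937 $/kg
  low-carbon steel: M = 33.9 MN·m per $
  gray cast iron: M = 28.2 MN·m per $
  soda-lime glass: M = 14.8 MN·m per $
  elm: M = 14.5 MN·m per $
  borosilicate glass: M = 5.83 MN·m per $
  CFRP laminate: M = 1.03 MN·m per $
  polycarbonate: M = 0.398 MN·m per $
Low-carbon steel ranks first.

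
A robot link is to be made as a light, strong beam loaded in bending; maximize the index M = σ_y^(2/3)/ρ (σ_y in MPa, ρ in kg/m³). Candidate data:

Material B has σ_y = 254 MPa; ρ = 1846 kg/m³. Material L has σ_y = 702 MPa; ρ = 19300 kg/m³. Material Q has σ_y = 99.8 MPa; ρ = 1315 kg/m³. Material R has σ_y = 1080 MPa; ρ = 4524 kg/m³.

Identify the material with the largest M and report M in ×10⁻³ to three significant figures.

material R, M = 23.3×10⁻³

Per-candidate index values:
  material R: M = 23.3×10⁻³
  material B: M = 21.7×10⁻³
  material Q: M = 16.4×10⁻³
  material L: M = 4.09×10⁻³
Material R ranks first.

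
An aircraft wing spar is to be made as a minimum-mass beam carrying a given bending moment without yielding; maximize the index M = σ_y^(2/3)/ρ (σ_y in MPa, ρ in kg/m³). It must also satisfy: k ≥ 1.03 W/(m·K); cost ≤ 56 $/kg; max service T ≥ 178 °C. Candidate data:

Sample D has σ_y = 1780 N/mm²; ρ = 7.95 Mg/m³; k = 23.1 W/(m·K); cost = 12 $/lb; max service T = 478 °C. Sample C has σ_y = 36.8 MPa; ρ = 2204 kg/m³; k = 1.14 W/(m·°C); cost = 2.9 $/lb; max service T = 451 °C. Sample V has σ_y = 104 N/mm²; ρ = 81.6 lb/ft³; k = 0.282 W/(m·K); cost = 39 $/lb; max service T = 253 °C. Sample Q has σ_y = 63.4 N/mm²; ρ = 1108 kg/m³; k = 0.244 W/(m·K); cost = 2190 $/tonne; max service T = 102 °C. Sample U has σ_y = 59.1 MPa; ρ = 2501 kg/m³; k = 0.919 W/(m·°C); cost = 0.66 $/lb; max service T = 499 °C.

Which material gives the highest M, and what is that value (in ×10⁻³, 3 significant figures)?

Screen on constraints: k ≥ 1.03 W/(m·K); cost ≤ 56 $/kg; max service T ≥ 178 °C. Survivors: sample D, sample C.
Convert each candidate to consistent units, then evaluate M:
  sample D: σ_y = 1780 MPa, ρ = 7950 kg/m³
  sample C: σ_y = 36.80 MPa, ρ = 2204 kg/m³
  sample D: M = 18.5×10⁻³
  sample C: M = 5.02×10⁻³
Sample D has the largest M.

sample D, M = 18.5×10⁻³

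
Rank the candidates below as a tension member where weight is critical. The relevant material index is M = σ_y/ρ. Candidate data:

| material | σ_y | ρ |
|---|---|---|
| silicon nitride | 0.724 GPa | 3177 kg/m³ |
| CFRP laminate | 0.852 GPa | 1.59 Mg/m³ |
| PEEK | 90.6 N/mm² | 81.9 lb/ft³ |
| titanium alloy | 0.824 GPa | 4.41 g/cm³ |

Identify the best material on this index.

After converting to SI:
  silicon nitride: σ_y = 724.0 MPa, ρ = 3177 kg/m³
  CFRP laminate: σ_y = 852.0 MPa, ρ = 1590 kg/m³
  PEEK: σ_y = 90.60 MPa, ρ = 1312 kg/m³
  titanium alloy: σ_y = 824.0 MPa, ρ = 4410 kg/m³
  CFRP laminate: M = 536 kN·m/kg
  silicon nitride: M = 228 kN·m/kg
  titanium alloy: M = 187 kN·m/kg
  PEEK: M = 69.1 kN·m/kg
CFRP laminate ranks first.

CFRP laminate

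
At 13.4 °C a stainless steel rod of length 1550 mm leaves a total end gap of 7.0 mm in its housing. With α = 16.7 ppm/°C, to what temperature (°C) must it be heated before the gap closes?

284 °C

α·L₀·ΔT = 7.0 mm ⇒ ΔT = 7.0 / (16.7×10⁻⁶ × 1550.0) = 270.4 K.
T = 13.4 + 270.4 = 283.8 °C.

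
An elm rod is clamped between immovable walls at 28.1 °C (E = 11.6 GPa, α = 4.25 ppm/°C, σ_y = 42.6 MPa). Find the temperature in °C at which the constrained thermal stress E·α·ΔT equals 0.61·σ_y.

555 °C

E·α·ΔT = 25.99 MPa ⇒ ΔT = 25.99 / (11.60×10³ × 4.25×10⁻⁶) = 527.1 K.
T = 28.1 + 527.1 = 555.2 °C.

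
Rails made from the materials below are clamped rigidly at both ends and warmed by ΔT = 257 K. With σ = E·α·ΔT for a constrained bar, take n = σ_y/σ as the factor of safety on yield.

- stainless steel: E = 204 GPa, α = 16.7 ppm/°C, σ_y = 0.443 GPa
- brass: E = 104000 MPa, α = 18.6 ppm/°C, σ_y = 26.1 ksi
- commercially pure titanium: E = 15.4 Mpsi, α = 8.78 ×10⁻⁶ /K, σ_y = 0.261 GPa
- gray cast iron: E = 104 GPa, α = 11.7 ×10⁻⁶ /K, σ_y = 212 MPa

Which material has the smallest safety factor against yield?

brass

In consistent units (E in GPa, α in ×10⁻⁶/K, σ_y in MPa):
  stainless steel: E = 204.0, α = 16.7, σ_y = 443.0 → σ = 876 MPa, n = 0.506
  brass: E = 104.0, α = 18.6, σ_y = 180.0 → σ = 497 MPa, n = 0.362
  commercially pure titanium: E = 106.2, α = 8.78, σ_y = 261.0 → σ = 240 MPa, n = 1.09
  gray cast iron: E = 104.0, α = 11.7, σ_y = 212.0 → σ = 313 MPa, n = 0.678
Smallest n: brass with n = 0.362.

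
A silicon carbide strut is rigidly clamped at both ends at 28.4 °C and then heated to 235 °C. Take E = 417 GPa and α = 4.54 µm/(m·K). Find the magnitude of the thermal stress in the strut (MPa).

391 MPa

ΔT = 206.6 K. Constrained thermal stress σ = E·α·ΔT = 417.0×10³ MPa × 4.54×10⁻⁶ × 206.6 = 391 MPa (compressive).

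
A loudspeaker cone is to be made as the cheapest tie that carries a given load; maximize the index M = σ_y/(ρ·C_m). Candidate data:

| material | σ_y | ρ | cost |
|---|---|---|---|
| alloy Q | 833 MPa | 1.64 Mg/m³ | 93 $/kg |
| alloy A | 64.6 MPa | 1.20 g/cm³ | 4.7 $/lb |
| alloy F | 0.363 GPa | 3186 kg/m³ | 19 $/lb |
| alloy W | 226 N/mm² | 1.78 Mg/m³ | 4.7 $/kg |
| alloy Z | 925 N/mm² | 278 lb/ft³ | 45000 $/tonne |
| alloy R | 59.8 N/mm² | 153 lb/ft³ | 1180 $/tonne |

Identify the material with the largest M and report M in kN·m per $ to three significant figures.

Normalizing units and computing the index:
  alloy Q: σ_y = 833.0 MPa, ρ = 1640 kg/m³, cost = 93.00 $/kg
  alloy A: σ_y = 64.60 MPa, ρ = 1200 kg/m³, cost = 10.36 $/kg
  alloy F: σ_y = 363.0 MPa, ρ = 3186 kg/m³, cost = 41.89 $/kg
  alloy W: σ_y = 226.0 MPa, ρ = 1780 kg/m³, cost = 4.700 $/kg
  alloy Z: σ_y = 925.0 MPa, ρ = 4453 kg/m³, cost = 45.00 $/kg
  alloy R: σ_y = 59.80 MPa, ρ = 2451 kg/m³, cost = 1.180 $/kg
  alloy W: M = 27.0 kN·m per $
  alloy R: M = 20.7 kN·m per $
  alloy Q: M = 5.46 kN·m per $
  alloy A: M = 5.20 kN·m per $
  alloy Z: M = 4.62 kN·m per $
  alloy F: M = 2.72 kN·m per $
Alloy W has the largest M.

alloy W, M = 27.0 kN·m per $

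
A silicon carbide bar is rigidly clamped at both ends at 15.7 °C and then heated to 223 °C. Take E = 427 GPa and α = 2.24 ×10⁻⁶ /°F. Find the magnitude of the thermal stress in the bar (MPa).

357 MPa

α = 2.24×10⁻⁶/°F × 9/5 = 4.03×10⁻⁶/K.
ΔT = 207.3 K. Constrained thermal stress σ = E·α·ΔT = 427.0×10³ MPa × 4.03×10⁻⁶ × 207.3 = 357 MPa (compressive).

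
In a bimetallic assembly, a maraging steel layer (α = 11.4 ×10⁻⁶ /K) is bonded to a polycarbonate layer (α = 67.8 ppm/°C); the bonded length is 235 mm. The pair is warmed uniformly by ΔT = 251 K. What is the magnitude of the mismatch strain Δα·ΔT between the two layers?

0.0142

Δα = |11.4 − 67.8|×10⁻⁶/K = 56.4×10⁻⁶/K.
Mismatch strain = Δα·ΔT = 56.4×10⁻⁶ × 251.0 = 0.0142.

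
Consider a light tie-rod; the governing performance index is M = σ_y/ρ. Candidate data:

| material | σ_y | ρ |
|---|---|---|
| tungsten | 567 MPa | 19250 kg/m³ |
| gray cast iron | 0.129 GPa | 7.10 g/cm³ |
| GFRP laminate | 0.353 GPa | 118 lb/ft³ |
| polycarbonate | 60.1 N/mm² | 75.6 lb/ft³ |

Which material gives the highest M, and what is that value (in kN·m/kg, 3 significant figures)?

GFRP laminate, M = 187 kN·m/kg

After converting to SI:
  tungsten: σ_y = 567.0 MPa, ρ = 19250 kg/m³
  gray cast iron: σ_y = 129.0 MPa, ρ = 7100 kg/m³
  GFRP laminate: σ_y = 353.0 MPa, ρ = 1890 kg/m³
  polycarbonate: σ_y = 60.10 MPa, ρ = 1211 kg/m³
  GFRP laminate: M = 187 kN·m/kg
  polycarbonate: M = 49.6 kN·m/kg
  tungsten: M = 29.5 kN·m/kg
  gray cast iron: M = 18.2 kN·m/kg
GFRP laminate ranks first.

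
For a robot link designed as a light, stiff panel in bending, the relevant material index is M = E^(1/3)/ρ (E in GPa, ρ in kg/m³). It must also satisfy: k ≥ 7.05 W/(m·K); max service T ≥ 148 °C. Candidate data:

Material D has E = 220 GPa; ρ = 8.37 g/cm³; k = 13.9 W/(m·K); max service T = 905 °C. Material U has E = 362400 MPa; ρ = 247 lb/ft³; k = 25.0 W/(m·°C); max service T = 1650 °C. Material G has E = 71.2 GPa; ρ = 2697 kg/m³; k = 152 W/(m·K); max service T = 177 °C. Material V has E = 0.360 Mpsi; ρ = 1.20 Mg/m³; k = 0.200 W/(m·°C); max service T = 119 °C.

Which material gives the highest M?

Screen on constraints: k ≥ 7.05 W/(m·K); max service T ≥ 148 °C. Survivors: material D, material U, material G.
After converting to SI:
  material D: E = 220.0 GPa, ρ = 8370 kg/m³
  material U: E = 362.4 GPa, ρ = 3957 kg/m³
  material G: E = 71.20 GPa, ρ = 2697 kg/m³
  material U: M = 1.80×10⁻³
  material G: M = 1.54×10⁻³
  material D: M = 0.721×10⁻³
Material U ranks first.

material U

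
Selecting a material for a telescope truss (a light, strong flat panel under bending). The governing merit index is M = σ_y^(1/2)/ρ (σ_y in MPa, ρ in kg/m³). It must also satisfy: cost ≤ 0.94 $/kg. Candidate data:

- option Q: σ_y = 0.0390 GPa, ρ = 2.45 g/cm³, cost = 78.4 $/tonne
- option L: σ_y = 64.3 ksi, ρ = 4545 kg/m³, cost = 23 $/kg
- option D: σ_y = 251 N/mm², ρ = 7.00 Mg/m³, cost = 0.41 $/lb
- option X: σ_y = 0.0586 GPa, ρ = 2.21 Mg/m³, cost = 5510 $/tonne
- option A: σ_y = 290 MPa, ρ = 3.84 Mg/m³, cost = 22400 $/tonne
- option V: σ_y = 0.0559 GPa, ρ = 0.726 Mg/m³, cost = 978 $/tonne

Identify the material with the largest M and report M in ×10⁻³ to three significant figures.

Screen on constraints: cost ≤ 0.94 $/kg. Survivors: option Q, option D.
Putting every candidate on a common basis:
  option Q: σ_y = 39.00 MPa, ρ = 2450 kg/m³
  option D: σ_y = 251.0 MPa, ρ = 7000 kg/m³
  option Q: M = 2.55×10⁻³
  option D: M = 2.26×10⁻³
Option Q ranks first.

option Q, M = 2.55×10⁻³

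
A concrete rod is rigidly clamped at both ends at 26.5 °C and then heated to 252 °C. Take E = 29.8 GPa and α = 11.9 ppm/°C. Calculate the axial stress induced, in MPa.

80.0 MPa

ΔT = 225.5 K. Constrained thermal stress σ = E·α·ΔT = 29.80×10³ MPa × 11.9×10⁻⁶ × 225.5 = 80.0 MPa (compressive).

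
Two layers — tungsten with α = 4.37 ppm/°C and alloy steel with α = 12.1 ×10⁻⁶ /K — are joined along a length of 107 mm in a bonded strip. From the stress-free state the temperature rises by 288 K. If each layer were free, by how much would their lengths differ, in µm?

238 µm

Δα = |4.37 − 12.1|×10⁻⁶/K = 7.73×10⁻⁶/K.
ΔL_mismatch = Δα·L·ΔT = 7.73×10⁻⁶ × 107.0 mm × 288.0 K = 238 µm.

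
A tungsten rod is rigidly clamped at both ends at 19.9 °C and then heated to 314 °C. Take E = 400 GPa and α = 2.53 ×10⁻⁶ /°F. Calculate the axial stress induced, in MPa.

α = 2.53×10⁻⁶/°F × 9/5 = 4.55×10⁻⁶/K.
ΔT = 294.1 K. Constrained thermal stress σ = E·α·ΔT = 400.0×10³ MPa × 4.55×10⁻⁶ × 294.1 = 536 MPa (compressive).

536 MPa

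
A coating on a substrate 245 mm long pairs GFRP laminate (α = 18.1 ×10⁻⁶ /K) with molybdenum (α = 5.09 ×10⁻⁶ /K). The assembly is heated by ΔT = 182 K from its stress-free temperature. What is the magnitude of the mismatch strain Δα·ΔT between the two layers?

Δα = |18.1 − 5.09|×10⁻⁶/K = 13.0×10⁻⁶/K.
Mismatch strain = Δα·ΔT = 13.0×10⁻⁶ × 182.0 = 2.37×10⁻³.

2.37×10⁻³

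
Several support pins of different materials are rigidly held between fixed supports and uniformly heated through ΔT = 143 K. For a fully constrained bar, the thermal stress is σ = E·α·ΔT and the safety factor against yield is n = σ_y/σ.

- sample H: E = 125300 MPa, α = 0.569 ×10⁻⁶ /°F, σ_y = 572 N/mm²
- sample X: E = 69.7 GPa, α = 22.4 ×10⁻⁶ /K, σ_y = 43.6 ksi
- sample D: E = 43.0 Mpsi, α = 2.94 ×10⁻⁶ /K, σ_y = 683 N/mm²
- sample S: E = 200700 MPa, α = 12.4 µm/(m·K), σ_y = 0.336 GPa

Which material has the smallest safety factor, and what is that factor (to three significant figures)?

Converting E to GPa, α to ×10⁻⁶/K, σ_y to MPa, then σ and n for each:
  sample H: E = 125.3, α = 1.02, σ_y = 572.0 → σ = 18.4 MPa, n = 31.2
  sample X: E = 69.70, α = 22.4, σ_y = 300.6 → σ = 223 MPa, n = 1.35
  sample D: E = 296.5, α = 2.94, σ_y = 683.0 → σ = 125 MPa, n = 5.48
  sample S: E = 200.7, α = 12.4, σ_y = 336.0 → σ = 356 MPa, n = 0.944
Smallest n: sample S with n = 0.944.

sample S, n = 0.944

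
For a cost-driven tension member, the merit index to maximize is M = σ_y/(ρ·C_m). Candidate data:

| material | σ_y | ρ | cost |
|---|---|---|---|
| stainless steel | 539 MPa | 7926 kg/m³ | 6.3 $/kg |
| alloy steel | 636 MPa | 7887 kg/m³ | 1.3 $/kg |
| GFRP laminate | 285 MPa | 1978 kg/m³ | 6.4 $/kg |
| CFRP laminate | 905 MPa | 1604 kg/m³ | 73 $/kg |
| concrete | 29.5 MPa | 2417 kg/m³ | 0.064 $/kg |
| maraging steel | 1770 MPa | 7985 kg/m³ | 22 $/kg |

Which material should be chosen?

Evaluate M for each candidate:
  concrete: M = 191 kN·m per $
  alloy steel: M = 62.0 kN·m per $
  GFRP laminate: M = 22.5 kN·m per $
  stainless steel: M = 10.8 kN·m per $
  maraging steel: M = 10.1 kN·m per $
  CFRP laminate: M = 7.73 kN·m per $
Highest index: concrete.

concrete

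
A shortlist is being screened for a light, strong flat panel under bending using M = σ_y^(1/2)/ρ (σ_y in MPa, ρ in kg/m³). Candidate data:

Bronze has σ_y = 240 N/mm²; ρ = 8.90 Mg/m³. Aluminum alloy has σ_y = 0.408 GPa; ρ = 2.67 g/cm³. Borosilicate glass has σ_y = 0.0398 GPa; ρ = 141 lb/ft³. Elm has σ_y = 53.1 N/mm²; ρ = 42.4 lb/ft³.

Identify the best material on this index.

Convert each candidate to consistent units, then evaluate M:
  bronze: σ_y = 240.0 MPa, ρ = 8900 kg/m³
  aluminum alloy: σ_y = 408.0 MPa, ρ = 2670 kg/m³
  borosilicate glass: σ_y = 39.80 MPa, ρ = 2259 kg/m³
  elm: σ_y = 53.10 MPa, ρ = 679.2 kg/m³
  elm: M = 10.7×10⁻³
  aluminum alloy: M = 7.57×10⁻³
  borosilicate glass: M = 2.79×10⁻³
  bronze: M = 1.74×10⁻³
Elm ranks first.

elm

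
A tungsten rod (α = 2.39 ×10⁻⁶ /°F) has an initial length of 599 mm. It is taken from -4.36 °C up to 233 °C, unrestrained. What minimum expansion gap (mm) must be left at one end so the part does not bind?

Convert α: 2.39×10⁻⁶/°F × (9/5) = 4.30×10⁻⁶/K.
ΔT = 233 − (-4.36) = 237.4 K.
ΔL = α·L₀·ΔT = 4.30×10⁻⁶ × 599 mm × 237.4 K = 0.612 mm.

0.612 mm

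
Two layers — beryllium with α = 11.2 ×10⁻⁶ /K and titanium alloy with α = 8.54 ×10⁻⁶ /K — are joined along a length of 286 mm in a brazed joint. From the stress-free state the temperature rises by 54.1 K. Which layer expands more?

α(beryllium) = 11.2×10⁻⁶/K vs α(titanium alloy) = 8.54×10⁻⁶/K.
Higher α expands more for the same ΔT: beryllium.

beryllium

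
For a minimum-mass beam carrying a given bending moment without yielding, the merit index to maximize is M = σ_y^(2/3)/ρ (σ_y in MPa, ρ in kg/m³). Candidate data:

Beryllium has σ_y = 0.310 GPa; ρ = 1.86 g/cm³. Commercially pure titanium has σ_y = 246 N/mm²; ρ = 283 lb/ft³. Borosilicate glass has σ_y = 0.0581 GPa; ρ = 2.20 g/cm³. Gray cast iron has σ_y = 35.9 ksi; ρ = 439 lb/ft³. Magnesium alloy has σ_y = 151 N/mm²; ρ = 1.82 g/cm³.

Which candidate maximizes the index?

beryllium

In SI units:
  beryllium: σ_y = 310.0 MPa, ρ = 1860 kg/m³
  commercially pure titanium: σ_y = 246.0 MPa, ρ = 4533 kg/m³
  borosilicate glass: σ_y = 58.10 MPa, ρ = 2200 kg/m³
  gray cast iron: σ_y = 247.5 MPa, ρ = 7032 kg/m³
  magnesium alloy: σ_y = 151.0 MPa, ρ = 1820 kg/m³
  beryllium: M = 24.6×10⁻³
  magnesium alloy: M = 15.6×10⁻³
  commercially pure titanium: M = 8.66×10⁻³
  borosilicate glass: M = 6.82×10⁻³
  gray cast iron: M = 5.61×10⁻³
Highest index: beryllium.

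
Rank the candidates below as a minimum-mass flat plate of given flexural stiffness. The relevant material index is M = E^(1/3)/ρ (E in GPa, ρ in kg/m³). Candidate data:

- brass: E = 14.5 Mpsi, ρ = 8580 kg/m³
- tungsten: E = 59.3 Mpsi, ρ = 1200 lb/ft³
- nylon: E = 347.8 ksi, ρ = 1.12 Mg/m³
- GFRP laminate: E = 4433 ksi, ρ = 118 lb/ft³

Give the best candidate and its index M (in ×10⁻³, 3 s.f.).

GFRP laminate, M = 1.65×10⁻³

Convert each candidate to consistent units, then evaluate M:
  brass: E = 99.97 GPa, ρ = 8580 kg/m³
  tungsten: E = 408.9 GPa, ρ = 19220 kg/m³
  nylon: E = 2.398 GPa, ρ = 1120 kg/m³
  GFRP laminate: E = 30.56 GPa, ρ = 1890 kg/m³
  GFRP laminate: M = 1.65×10⁻³
  nylon: M = 1.20×10⁻³
  brass: M = 0.541×10⁻³
  tungsten: M = 0.386×10⁻³
GFRP laminate has the largest M.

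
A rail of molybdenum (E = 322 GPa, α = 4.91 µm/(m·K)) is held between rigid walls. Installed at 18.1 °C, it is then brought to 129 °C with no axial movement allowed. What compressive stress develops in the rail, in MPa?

175 MPa

ΔT = 110.9 K. Constrained thermal stress σ = E·α·ΔT = 322.0×10³ MPa × 4.91×10⁻⁶ × 110.9 = 175 MPa (compressive).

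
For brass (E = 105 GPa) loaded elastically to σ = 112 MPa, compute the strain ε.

ε = σ/E = 112 / 105000 = 1.07×10⁻³.

1.07×10⁻³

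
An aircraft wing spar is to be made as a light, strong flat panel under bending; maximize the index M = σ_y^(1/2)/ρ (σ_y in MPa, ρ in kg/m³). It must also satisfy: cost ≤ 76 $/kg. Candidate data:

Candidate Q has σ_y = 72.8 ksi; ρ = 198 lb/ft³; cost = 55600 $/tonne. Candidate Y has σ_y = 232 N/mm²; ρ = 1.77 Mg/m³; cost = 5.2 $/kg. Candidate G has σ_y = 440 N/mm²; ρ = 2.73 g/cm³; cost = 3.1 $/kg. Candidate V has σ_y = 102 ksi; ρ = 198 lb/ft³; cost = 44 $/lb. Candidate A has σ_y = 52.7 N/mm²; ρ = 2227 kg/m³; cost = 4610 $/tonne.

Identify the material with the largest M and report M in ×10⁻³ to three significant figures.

candidate Y, M = 8.61×10⁻³

Screen on constraints: cost ≤ 76 $/kg. Survivors: candidate Q, candidate Y, candidate G, candidate A.
Normalizing units and computing the index:
  candidate Q: σ_y = 501.9 MPa, ρ = 3172 kg/m³
  candidate Y: σ_y = 232.0 MPa, ρ = 1770 kg/m³
  candidate G: σ_y = 440.0 MPa, ρ = 2730 kg/m³
  candidate A: σ_y = 52.70 MPa, ρ = 2227 kg/m³
  candidate Y: M = 8.61×10⁻³
  candidate G: M = 7.68×10⁻³
  candidate Q: M = 7.06×10⁻³
  candidate A: M = 3.26×10⁻³
Highest index: candidate Y.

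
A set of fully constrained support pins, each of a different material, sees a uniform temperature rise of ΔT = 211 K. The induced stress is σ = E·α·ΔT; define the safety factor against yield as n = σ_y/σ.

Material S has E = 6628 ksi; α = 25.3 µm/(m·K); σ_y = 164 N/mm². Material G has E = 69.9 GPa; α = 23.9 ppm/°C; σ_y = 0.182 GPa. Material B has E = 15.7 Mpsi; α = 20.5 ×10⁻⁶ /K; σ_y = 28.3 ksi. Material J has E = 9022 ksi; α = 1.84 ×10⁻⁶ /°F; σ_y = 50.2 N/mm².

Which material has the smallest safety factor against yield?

material B

Per material, after unit conversion:
  material S: E = 45.70, α = 25.3, σ_y = 164.0 → σ = 244 MPa, n = 0.672
  material G: E = 69.90, α = 23.9, σ_y = 182.0 → σ = 352 MPa, n = 0.516
  material B: E = 108.2, α = 20.5, σ_y = 195.1 → σ = 468 MPa, n = 0.417
  material J: E = 62.20, α = 3.31, σ_y = 50.20 → σ = 43.5 MPa, n = 1.15
Material B has the lowest safety factor, n = 0.417.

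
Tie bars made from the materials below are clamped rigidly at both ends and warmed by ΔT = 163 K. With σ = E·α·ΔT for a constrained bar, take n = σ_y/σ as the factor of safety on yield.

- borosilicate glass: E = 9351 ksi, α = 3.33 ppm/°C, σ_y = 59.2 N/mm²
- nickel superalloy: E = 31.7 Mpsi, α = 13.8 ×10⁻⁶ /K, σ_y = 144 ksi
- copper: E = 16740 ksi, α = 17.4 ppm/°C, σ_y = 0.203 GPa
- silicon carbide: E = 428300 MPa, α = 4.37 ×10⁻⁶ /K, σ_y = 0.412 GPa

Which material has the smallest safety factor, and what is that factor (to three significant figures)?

copper, n = 0.620

Per material, after unit conversion:
  borosilicate glass: E = 64.47, α = 3.33, σ_y = 59.20 → σ = 35.0 MPa, n = 1.69
  nickel superalloy: E = 218.6, α = 13.8, σ_y = 992.8 → σ = 492 MPa, n = 2.02
  copper: E = 115.4, α = 17.4, σ_y = 203.0 → σ = 327 MPa, n = 0.620
  silicon carbide: E = 428.3, α = 4.37, σ_y = 412.0 → σ = 305 MPa, n = 1.35
Smallest n: copper with n = 0.620.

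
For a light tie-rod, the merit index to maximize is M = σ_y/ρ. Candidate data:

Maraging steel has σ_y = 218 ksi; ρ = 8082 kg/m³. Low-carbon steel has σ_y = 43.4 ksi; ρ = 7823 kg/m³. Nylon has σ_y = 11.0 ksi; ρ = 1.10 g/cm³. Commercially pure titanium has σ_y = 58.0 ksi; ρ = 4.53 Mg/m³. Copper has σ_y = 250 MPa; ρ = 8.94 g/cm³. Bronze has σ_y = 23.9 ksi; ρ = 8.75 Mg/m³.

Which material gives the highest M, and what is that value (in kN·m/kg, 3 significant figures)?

maraging steel, M = 186 kN·m/kg

Normalizing units and computing the index:
  maraging steel: σ_y = 1503 MPa, ρ = 8082 kg/m³
  low-carbon steel: σ_y = 299.2 MPa, ρ = 7823 kg/m³
  nylon: σ_y = 75.84 MPa, ρ = 1100 kg/m³
  commercially pure titanium: σ_y = 399.9 MPa, ρ = 4530 kg/m³
  copper: σ_y = 250.0 MPa, ρ = 8940 kg/m³
  bronze: σ_y = 164.8 MPa, ρ = 8750 kg/m³
  maraging steel: M = 186 kN·m/kg
  commercially pure titanium: M = 88.3 kN·m/kg
  nylon: M = 68.9 kN·m/kg
  low-carbon steel: M = 38.3 kN·m/kg
  copper: M = 28.0 kN·m/kg
  bronze: M = 18.8 kN·m/kg
Maraging steel ranks first.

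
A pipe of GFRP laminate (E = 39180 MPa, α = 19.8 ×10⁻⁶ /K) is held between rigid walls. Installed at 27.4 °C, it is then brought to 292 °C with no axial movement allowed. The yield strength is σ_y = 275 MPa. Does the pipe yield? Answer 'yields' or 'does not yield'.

does not yield

E = 39180 MPa = 39.18 GPa.
ΔT = 264.6 K. Constrained thermal stress σ = E·α·ΔT = 39.18×10³ MPa × 19.8×10⁻⁶ × 264.6 = 205 MPa (compressive).
Compare to σ_y = 275 MPa: σ < σ_y, so it does not yield.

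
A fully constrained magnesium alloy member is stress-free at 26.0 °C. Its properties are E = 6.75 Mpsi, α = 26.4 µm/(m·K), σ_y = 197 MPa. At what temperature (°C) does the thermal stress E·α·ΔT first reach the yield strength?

186 °C

E = 6.75 Mpsi = 46.54 GPa.
E·α·ΔT = 197.0 MPa ⇒ ΔT = 197.0 / (46.54×10³ × 26.4×10⁻⁶) = 160.3 K.
T = 26.0 + 160.3 = 186.3 °C.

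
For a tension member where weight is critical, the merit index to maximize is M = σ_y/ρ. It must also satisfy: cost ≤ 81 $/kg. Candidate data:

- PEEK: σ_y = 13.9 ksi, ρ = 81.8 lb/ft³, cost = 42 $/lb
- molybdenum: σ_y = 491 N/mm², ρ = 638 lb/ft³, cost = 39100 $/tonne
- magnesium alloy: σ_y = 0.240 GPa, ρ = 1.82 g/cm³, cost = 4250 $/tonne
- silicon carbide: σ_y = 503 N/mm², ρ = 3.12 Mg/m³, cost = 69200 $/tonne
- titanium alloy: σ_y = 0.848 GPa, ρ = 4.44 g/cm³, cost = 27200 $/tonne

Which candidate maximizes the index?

titanium alloy

Screen on constraints: cost ≤ 81 $/kg. Survivors: molybdenum, magnesium alloy, silicon carbide, titanium alloy.
In SI units:
  molybdenum: σ_y = 491.0 MPa, ρ = 10220 kg/m³
  magnesium alloy: σ_y = 240.0 MPa, ρ = 1820 kg/m³
  silicon carbide: σ_y = 503.0 MPa, ρ = 3120 kg/m³
  titanium alloy: σ_y = 848.0 MPa, ρ = 4440 kg/m³
  titanium alloy: M = 191 kN·m/kg
  silicon carbide: M = 161 kN·m/kg
  magnesium alloy: M = 132 kN·m/kg
  molybdenum: M = 48.0 kN·m/kg
Highest index: titanium alloy.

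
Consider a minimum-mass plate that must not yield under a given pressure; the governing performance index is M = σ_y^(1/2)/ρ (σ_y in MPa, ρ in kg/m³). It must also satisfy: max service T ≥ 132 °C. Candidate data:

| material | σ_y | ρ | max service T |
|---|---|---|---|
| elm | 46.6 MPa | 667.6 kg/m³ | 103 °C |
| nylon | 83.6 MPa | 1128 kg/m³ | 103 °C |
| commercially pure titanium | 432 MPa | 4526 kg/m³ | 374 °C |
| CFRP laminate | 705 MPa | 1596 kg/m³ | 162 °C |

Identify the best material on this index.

Screen on constraints: max service T ≥ 132 °C. Survivors: commercially pure titanium, CFRP laminate.
Evaluate M for each candidate:
  CFRP laminate: M = 16.6×10⁻³
  commercially pure titanium: M = 4.59×10⁻³
CFRP laminate has the largest M.

CFRP laminate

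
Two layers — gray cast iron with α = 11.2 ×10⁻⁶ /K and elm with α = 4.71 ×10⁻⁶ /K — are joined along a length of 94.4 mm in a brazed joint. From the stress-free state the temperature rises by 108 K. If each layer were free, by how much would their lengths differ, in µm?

Δα = |11.2 − 4.71|×10⁻⁶/K = 6.49×10⁻⁶/K.
ΔL_mismatch = Δα·L·ΔT = 6.49×10⁻⁶ × 94.4 mm × 108.0 K = 66.2 µm.

66.2 µm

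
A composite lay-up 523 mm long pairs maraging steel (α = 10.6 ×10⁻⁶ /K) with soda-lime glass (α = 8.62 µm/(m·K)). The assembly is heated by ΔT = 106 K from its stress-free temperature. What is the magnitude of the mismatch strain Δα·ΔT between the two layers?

2.10×10⁻⁴

Δα = |10.6 − 8.62|×10⁻⁶/K = 1.98×10⁻⁶/K.
Mismatch strain = Δα·ΔT = 1.98×10⁻⁶ × 106.0 = 2.10×10⁻⁴.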